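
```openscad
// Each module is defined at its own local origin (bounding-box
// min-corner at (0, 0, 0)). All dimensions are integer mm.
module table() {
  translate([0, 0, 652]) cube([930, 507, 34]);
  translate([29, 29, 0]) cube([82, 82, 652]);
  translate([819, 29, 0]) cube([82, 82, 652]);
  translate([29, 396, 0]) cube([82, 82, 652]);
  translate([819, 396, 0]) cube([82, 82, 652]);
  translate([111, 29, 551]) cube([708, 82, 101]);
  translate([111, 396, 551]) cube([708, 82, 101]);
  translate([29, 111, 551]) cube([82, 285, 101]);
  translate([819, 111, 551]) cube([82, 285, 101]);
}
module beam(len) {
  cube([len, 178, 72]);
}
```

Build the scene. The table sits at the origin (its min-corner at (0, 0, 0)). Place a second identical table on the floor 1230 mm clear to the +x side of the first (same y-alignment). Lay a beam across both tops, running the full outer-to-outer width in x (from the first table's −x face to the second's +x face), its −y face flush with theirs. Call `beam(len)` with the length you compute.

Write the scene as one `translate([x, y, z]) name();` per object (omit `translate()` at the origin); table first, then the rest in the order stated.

table();
translate([2160, 0, 0]) table();
translate([0, 0, 686]) beam(3090);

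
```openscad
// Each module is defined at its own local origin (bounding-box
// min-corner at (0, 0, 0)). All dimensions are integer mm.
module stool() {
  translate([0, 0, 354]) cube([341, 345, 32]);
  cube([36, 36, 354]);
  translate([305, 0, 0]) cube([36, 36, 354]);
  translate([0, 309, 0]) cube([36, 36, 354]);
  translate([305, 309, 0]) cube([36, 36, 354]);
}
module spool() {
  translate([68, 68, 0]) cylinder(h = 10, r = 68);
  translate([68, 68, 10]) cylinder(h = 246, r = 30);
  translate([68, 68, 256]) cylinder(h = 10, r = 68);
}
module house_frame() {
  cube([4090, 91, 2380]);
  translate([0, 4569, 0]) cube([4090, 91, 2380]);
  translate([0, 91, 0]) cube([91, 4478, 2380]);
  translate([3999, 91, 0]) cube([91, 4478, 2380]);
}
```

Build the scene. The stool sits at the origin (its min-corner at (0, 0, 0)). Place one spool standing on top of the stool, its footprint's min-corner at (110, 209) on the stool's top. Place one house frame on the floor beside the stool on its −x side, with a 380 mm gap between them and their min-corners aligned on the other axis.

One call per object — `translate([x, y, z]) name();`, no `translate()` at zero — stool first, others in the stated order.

stool();
translate([110, 209, 386]) spool();
translate([-4470, 0, 0]) house_frame();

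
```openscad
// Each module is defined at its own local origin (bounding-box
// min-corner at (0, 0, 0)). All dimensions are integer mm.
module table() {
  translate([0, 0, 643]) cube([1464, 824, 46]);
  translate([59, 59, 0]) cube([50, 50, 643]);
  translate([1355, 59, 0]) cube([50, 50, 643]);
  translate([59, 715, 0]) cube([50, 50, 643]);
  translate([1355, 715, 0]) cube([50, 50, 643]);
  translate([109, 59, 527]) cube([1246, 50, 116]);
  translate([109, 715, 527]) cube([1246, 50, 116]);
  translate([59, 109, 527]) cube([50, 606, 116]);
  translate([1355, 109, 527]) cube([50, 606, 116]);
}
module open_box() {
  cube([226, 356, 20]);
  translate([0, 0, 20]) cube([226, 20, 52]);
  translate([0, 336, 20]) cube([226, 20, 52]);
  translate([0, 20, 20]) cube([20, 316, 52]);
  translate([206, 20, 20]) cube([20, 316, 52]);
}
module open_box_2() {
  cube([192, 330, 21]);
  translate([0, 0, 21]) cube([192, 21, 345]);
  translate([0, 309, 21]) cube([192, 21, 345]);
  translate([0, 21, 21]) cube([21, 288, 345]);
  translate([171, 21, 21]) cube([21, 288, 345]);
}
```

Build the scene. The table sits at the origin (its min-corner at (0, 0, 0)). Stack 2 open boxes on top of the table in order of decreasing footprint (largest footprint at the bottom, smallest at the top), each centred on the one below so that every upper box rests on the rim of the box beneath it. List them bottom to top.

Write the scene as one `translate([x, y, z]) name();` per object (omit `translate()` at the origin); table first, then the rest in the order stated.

table();
translate([619, 234, 689]) open_box();
translate([636, 247, 761]) open_box_2();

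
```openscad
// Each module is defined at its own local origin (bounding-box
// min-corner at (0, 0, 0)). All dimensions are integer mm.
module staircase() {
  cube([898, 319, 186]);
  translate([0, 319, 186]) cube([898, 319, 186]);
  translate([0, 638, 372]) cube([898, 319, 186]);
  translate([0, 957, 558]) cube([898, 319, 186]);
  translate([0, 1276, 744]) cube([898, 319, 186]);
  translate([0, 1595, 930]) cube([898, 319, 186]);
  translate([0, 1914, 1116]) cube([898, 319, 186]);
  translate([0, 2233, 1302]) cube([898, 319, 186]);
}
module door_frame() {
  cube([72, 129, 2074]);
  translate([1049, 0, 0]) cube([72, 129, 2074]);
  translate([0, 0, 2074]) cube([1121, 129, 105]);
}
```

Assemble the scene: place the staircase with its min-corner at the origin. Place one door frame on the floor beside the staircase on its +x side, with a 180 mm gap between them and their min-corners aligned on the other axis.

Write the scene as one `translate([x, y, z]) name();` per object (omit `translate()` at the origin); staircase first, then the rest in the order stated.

staircase();
translate([1078, 0, 0]) door_frame();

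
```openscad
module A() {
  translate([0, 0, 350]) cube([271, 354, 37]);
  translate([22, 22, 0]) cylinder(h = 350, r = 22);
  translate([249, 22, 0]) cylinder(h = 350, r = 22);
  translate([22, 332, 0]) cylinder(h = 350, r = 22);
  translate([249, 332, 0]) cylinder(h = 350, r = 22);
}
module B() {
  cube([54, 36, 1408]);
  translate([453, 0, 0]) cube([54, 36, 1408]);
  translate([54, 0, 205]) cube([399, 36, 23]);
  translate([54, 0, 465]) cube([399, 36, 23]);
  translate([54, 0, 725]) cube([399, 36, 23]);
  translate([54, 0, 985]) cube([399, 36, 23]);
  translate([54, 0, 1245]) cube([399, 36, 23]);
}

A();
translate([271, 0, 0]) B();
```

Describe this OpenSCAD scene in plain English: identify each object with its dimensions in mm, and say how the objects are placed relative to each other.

A is a four-legged stool. The seat is 271×354 mm, 37 mm thick, top at z = 387 mm. It stands on four round legs, each 44 mm in diameter, from z = 0 to the seat underside, each leg's axis is inset half a diameter from the nearest pair of seat edges (so the leg's bounding box is flush with the corner).

B is a wooden ladder with two side rails of 54×36 mm section and 1408 mm height, set 507 mm apart overall. Between them run 5 rectangular rungs (36 mm deep, 23 mm thick), front faces flush with the rails' −y face. The bottom of the first rung is 205 mm above the floor and each subsequent rung is 260 mm higher than the one below.

The ladder is against the stool's +x side, with their −y faces flush.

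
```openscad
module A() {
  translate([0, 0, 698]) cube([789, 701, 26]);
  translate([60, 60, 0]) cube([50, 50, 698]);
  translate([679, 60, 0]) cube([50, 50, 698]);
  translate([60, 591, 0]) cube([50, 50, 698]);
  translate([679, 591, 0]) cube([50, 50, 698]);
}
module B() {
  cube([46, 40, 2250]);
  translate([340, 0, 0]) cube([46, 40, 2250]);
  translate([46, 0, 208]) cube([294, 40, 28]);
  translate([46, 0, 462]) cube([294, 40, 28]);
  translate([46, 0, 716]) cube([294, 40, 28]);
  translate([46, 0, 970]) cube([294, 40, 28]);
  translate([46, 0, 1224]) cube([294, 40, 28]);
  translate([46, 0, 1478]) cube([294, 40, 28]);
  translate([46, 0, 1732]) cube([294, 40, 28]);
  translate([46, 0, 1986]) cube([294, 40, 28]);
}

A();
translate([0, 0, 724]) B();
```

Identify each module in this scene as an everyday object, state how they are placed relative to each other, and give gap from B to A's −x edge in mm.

A is a table. B is a ladder. The ladder is on top of the table. The gap from the ladder to the table's −x edge is 0 mm.

The ladder's min-x is at 0; the table's min-x is 0; gap = 0 mm.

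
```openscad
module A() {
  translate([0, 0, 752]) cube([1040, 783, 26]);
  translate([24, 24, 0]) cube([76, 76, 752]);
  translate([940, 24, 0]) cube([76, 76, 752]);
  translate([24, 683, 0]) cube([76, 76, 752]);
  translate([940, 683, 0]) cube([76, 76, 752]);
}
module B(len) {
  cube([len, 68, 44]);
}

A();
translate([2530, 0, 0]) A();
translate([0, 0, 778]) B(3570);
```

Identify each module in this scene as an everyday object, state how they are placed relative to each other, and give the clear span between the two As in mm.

Second table starts at x = 2530; first ends at x = 1040; clear span = 2530 − 1040 = 1490 mm.

A is a table. B is a beam. A beam spans the tops of two tables. The clear span between the two tables is 1490 mm.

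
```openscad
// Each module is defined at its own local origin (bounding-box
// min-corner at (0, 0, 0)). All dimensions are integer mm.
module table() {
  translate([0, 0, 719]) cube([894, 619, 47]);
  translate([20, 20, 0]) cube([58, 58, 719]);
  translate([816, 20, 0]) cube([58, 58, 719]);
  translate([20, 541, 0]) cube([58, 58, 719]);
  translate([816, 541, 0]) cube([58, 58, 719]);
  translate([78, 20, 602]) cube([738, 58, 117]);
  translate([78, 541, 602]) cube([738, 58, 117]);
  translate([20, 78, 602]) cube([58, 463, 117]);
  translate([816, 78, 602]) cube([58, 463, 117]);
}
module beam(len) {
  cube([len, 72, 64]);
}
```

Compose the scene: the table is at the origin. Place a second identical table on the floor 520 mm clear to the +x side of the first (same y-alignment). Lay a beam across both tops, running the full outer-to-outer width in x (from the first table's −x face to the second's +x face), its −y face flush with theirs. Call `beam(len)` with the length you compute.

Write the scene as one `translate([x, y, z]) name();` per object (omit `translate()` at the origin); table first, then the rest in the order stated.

table();
translate([1414, 0, 0]) table();
translate([0, 0, 766]) beam(2308);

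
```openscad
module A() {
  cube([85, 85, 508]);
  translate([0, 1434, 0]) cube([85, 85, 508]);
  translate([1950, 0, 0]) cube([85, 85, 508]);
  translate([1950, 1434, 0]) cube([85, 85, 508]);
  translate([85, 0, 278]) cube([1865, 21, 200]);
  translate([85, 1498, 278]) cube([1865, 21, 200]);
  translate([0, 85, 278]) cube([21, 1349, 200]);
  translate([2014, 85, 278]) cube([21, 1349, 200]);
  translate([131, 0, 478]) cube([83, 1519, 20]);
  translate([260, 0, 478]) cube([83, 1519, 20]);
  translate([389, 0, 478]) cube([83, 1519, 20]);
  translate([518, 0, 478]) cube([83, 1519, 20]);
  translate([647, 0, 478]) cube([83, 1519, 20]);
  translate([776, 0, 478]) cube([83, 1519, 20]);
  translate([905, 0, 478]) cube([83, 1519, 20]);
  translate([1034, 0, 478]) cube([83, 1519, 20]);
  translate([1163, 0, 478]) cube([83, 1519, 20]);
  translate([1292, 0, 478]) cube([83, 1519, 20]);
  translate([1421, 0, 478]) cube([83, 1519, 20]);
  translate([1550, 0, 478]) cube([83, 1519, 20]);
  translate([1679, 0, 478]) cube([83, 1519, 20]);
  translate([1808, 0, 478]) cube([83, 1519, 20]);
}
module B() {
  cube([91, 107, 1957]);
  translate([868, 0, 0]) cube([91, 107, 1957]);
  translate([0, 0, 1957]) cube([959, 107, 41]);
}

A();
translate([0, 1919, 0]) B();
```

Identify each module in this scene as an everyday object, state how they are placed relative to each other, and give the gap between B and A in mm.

The door frame's nearest face is 400 mm from the bed frame's +y face.

A is a bed frame. B is a door frame. The door frame is on the floor beside the bed frame on its +y side. The gap between the door frame and the bed frame is 400 mm.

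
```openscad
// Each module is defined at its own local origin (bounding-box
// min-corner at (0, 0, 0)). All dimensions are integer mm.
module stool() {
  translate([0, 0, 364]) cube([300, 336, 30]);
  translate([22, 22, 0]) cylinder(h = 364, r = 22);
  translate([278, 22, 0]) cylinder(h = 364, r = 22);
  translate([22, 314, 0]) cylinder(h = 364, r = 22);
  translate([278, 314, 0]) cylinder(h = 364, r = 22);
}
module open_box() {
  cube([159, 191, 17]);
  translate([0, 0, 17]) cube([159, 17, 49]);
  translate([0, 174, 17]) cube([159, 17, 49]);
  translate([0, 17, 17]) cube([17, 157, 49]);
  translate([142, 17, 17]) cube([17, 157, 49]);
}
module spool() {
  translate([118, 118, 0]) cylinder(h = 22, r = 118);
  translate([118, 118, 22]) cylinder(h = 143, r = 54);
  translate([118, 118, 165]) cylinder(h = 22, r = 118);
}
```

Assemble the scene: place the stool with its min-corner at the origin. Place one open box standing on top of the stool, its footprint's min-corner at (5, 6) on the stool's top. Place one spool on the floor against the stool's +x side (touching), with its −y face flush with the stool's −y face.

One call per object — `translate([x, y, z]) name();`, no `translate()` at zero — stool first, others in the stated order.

stool();
translate([5, 6, 394]) open_box();
translate([300, 0, 0]) spool();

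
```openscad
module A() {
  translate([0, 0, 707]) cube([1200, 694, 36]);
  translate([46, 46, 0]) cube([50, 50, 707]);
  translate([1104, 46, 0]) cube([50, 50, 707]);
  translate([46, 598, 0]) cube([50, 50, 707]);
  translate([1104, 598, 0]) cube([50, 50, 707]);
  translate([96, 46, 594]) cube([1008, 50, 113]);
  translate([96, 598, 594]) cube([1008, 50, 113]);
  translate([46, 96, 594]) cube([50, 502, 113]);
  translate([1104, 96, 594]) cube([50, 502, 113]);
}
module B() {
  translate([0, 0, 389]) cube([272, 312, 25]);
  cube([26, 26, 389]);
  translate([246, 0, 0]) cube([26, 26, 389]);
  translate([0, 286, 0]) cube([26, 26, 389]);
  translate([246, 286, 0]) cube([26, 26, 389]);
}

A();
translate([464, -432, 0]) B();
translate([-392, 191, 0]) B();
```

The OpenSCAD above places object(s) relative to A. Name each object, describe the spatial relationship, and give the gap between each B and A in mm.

Each stool's nearest face is 120 mm from the table's bounding box.

A is a table. B is a stool. Two stools sit around the table at the −y, −x sides. The gap between each stool and the table is 120 mm.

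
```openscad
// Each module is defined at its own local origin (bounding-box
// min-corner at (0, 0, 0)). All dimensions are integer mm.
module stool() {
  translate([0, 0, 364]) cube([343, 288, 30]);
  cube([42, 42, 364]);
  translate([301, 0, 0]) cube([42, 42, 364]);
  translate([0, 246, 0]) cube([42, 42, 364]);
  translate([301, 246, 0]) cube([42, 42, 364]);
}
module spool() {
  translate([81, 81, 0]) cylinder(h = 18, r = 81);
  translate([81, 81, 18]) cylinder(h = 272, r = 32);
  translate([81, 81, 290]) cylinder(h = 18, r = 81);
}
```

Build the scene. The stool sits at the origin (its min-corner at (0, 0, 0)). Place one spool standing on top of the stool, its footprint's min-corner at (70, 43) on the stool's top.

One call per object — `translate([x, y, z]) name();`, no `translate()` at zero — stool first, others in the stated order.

stool();
translate([70, 43, 394]) spool();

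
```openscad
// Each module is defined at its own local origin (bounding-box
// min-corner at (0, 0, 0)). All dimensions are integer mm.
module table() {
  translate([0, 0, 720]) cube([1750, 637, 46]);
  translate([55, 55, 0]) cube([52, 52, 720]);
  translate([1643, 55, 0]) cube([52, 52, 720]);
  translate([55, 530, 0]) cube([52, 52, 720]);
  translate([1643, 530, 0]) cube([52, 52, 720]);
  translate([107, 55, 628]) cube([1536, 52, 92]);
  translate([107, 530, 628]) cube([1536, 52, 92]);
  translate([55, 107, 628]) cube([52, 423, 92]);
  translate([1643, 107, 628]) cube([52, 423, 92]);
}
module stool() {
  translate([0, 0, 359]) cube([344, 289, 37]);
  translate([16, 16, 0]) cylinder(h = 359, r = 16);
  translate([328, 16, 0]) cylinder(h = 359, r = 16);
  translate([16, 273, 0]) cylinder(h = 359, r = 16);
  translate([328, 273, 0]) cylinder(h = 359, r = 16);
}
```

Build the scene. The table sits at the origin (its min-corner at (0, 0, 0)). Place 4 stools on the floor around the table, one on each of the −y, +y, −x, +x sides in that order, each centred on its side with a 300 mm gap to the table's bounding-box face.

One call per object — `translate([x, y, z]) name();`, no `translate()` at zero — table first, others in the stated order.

table();
translate([703, -589, 0]) stool();
translate([703, 937, 0]) stool();
translate([-644, 174, 0]) stool();
translate([2050, 174, 0]) stool();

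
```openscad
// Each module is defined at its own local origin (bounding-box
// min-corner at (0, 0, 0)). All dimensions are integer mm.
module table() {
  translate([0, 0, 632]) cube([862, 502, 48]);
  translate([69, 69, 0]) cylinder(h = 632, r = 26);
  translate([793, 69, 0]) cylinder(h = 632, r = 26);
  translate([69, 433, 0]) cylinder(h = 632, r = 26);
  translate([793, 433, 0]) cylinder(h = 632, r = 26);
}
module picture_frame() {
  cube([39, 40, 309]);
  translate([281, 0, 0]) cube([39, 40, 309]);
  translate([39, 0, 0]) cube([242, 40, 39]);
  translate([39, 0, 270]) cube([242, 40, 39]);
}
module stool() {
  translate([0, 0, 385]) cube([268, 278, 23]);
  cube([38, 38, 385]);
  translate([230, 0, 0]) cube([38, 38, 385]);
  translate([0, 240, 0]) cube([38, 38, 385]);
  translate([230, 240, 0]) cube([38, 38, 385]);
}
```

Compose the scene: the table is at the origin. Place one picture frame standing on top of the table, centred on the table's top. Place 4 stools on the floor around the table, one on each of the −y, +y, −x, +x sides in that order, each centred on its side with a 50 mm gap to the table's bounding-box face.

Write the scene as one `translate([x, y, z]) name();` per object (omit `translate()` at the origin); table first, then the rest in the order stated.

table();
translate([271, 231, 680]) picture_frame();
translate([297, -328, 0]) stool();
translate([297, 552, 0]) stool();
translate([-318, 112, 0]) stool();
translate([912, 112, 0]) stool();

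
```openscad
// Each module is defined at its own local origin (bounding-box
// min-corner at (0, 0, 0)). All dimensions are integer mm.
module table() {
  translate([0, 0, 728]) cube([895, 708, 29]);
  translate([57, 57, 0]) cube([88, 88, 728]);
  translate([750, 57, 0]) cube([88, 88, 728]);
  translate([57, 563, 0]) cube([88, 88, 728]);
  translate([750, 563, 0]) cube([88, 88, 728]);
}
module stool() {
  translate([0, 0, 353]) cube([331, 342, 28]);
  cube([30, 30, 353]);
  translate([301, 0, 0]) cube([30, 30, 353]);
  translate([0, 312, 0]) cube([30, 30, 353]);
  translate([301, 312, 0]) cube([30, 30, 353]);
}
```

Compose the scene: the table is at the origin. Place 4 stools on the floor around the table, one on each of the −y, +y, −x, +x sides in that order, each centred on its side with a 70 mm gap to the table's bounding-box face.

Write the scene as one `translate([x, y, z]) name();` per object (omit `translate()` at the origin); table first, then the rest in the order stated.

table();
translate([282, -412, 0]) stool();
translate([282, 778, 0]) stool();
translate([-401, 183, 0]) stool();
translate([965, 183, 0]) stool();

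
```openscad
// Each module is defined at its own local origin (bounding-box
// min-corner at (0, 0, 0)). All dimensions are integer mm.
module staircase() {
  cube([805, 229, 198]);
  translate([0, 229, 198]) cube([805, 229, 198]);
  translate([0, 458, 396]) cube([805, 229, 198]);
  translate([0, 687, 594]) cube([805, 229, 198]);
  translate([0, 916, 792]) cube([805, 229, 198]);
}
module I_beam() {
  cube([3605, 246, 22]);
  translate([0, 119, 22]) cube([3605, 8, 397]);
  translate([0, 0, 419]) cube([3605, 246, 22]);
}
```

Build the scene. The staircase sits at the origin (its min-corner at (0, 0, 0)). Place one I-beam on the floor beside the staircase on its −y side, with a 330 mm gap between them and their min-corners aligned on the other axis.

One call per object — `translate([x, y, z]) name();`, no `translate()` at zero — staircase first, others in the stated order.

staircase();
translate([0, -576, 0]) I_beam();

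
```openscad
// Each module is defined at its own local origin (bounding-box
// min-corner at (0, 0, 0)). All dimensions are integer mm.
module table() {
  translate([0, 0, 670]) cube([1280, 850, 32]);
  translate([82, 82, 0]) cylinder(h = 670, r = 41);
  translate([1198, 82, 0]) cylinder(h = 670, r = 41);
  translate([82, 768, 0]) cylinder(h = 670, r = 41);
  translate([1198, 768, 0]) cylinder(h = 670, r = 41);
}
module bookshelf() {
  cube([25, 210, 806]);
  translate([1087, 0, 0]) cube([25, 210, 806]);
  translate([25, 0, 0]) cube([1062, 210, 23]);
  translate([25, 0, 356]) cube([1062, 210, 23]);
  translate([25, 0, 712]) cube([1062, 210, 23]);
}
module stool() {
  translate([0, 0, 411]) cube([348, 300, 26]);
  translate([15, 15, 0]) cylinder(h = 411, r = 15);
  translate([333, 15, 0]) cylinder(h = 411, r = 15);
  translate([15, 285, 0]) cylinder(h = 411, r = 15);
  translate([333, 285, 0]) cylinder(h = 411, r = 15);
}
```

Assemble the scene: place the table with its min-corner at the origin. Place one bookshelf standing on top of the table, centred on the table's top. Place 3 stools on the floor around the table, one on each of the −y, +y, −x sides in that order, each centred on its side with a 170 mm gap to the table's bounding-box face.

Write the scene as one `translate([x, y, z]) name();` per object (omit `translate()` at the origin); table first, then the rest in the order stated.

table();
translate([84, 320, 702]) bookshelf();
translate([466, -470, 0]) stool();
translate([466, 1020, 0]) stool();
translate([-518, 275, 0]) stool();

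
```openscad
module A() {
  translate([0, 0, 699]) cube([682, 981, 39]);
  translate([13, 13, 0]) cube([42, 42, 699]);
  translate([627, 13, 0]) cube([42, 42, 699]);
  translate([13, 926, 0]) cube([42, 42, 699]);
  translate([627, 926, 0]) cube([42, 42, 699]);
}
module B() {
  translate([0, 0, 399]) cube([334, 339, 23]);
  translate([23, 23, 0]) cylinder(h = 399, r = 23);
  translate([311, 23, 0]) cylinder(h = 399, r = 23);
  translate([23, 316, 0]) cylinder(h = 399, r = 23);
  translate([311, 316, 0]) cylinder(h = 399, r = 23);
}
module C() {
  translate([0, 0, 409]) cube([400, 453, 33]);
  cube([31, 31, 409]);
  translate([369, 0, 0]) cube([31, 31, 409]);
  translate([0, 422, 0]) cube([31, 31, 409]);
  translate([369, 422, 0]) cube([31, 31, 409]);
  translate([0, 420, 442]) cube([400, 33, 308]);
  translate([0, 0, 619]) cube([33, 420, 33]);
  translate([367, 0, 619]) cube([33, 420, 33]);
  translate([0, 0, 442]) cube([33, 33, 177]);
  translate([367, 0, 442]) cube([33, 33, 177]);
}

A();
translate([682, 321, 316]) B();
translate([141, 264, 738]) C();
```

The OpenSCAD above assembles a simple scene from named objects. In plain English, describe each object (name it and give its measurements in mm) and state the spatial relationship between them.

A is a table with a 682×981 mm rectangular top, 39 mm thick, top surface at z = 738 mm, supported by four 42×42 mm square legs, each inset 13 mm from the nearest pair of top edges, running from the floor.

B is a simple wooden stool: a rectangular seat 334 mm (x) by 339 mm (y), 23 mm thick, top face at z = 422 mm, on four round legs, each 46 mm in diameter. The legs rest on z = 0, each leg's axis is inset half a diameter from the nearest pair of seat edges (so the leg's bounding box is flush with the corner).

C is a chair: 400×453 mm seat, 33 mm thick, top at z = 442 mm, on four 31 mm square corner legs flush with the seat edges. A 33 mm thick backrest slab spans the full seat width, extending 308 mm above the seat top, its back face flush with the seat's +y edge. Two armrests of 33×33 mm section run along each side from the seat's front edge to the front of the backrest, top faces 210 mm above the seat top and outer faces flush with the seat's x-edges; a 33×33 mm post under the front of each armrest stands on the seat at the front corner.

The stool is beside the table with their tops flush at z = 738. The chair is on top of the table, centred.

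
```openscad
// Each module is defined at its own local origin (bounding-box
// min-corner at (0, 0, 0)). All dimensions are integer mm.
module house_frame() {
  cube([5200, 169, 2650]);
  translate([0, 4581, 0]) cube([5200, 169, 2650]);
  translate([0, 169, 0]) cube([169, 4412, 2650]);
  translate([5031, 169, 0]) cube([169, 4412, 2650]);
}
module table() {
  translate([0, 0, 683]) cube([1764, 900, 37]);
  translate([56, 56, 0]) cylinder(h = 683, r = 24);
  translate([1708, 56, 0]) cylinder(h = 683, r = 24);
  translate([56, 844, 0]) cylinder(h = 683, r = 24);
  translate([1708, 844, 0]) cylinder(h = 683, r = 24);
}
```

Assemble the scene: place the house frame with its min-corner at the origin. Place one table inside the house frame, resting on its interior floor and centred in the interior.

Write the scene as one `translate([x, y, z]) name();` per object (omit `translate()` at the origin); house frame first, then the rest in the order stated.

house_frame();
translate([1718, 1925, 0]) table();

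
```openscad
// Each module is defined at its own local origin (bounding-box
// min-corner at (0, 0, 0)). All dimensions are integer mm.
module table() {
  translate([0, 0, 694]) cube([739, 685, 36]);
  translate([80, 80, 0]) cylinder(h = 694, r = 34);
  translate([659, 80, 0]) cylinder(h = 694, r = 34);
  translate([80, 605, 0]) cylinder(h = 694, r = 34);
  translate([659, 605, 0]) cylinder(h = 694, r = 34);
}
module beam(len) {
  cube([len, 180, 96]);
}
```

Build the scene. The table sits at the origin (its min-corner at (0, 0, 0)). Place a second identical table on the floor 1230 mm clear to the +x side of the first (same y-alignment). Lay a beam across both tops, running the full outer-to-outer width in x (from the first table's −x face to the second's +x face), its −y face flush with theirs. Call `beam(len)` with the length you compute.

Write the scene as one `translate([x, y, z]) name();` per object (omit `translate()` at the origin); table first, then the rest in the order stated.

table();
translate([1969, 0, 0]) table();
translate([0, 0, 730]) beam(2708);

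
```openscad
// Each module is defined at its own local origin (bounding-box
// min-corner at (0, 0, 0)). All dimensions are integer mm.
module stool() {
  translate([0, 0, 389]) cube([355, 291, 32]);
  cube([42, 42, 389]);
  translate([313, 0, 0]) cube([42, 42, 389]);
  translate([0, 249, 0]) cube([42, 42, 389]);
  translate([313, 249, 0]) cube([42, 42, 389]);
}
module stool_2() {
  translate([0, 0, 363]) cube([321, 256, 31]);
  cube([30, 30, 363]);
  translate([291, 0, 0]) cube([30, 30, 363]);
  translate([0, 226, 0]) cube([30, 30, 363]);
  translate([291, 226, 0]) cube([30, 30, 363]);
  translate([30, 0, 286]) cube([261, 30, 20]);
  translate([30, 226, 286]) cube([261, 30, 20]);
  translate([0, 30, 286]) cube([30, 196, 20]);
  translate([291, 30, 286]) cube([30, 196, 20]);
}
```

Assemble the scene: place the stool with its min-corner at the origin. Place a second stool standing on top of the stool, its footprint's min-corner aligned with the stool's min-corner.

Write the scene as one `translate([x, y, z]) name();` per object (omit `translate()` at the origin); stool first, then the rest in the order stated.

stool();
translate([0, 0, 421]) stool_2();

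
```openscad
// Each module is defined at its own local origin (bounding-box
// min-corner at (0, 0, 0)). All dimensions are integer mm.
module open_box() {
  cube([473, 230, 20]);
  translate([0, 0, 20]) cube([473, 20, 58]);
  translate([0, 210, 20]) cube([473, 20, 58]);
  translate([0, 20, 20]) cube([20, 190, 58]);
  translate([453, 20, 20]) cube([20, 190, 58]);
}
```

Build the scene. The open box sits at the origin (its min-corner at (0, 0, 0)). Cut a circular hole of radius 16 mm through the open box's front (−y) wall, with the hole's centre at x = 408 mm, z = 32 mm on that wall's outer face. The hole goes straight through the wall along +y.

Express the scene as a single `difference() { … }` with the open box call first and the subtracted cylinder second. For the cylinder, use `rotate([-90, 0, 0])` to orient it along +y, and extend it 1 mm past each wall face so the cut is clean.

difference() {
  open_box();
  translate([408, -1, 32]) rotate([-90, 0, 0]) cylinder(h = 22, r = 16);
}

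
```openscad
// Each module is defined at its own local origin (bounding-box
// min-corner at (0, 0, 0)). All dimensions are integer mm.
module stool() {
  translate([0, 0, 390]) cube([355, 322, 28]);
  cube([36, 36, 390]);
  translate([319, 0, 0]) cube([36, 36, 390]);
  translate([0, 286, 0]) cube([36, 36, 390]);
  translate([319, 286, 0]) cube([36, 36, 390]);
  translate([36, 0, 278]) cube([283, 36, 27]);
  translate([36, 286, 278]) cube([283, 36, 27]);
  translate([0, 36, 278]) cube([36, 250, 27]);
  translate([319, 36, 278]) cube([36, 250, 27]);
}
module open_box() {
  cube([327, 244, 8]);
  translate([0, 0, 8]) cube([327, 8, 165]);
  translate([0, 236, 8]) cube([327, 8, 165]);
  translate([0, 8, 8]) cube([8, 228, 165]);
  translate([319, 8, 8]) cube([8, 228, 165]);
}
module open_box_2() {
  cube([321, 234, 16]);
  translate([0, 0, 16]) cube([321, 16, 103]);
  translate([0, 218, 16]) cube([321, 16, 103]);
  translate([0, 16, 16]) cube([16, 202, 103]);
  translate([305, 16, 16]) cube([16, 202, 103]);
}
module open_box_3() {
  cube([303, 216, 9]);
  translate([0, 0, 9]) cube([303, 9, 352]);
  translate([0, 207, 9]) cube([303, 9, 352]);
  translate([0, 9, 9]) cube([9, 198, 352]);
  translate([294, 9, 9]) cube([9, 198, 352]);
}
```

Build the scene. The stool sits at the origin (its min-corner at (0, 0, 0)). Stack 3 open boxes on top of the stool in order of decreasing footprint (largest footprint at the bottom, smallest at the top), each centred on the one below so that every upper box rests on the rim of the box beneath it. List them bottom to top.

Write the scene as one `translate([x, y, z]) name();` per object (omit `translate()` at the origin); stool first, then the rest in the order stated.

stool();
translate([14, 39, 418]) open_box();
translate([17, 44, 591]) open_box_2();
translate([26, 53, 710]) open_box_3();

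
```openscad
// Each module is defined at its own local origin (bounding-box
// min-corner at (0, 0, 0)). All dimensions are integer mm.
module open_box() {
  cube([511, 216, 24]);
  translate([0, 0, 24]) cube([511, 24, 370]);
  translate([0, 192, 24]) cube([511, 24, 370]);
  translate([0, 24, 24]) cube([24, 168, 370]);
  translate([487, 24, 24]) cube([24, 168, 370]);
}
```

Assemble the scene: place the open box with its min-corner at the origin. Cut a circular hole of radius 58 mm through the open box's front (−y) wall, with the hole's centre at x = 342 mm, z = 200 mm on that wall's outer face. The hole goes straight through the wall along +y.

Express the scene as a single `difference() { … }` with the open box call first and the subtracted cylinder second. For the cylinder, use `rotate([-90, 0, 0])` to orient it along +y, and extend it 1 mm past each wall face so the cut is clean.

difference() {
  open_box();
  translate([342, -1, 200]) rotate([-90, 0, 0]) cylinder(h = 26, r = 58);
}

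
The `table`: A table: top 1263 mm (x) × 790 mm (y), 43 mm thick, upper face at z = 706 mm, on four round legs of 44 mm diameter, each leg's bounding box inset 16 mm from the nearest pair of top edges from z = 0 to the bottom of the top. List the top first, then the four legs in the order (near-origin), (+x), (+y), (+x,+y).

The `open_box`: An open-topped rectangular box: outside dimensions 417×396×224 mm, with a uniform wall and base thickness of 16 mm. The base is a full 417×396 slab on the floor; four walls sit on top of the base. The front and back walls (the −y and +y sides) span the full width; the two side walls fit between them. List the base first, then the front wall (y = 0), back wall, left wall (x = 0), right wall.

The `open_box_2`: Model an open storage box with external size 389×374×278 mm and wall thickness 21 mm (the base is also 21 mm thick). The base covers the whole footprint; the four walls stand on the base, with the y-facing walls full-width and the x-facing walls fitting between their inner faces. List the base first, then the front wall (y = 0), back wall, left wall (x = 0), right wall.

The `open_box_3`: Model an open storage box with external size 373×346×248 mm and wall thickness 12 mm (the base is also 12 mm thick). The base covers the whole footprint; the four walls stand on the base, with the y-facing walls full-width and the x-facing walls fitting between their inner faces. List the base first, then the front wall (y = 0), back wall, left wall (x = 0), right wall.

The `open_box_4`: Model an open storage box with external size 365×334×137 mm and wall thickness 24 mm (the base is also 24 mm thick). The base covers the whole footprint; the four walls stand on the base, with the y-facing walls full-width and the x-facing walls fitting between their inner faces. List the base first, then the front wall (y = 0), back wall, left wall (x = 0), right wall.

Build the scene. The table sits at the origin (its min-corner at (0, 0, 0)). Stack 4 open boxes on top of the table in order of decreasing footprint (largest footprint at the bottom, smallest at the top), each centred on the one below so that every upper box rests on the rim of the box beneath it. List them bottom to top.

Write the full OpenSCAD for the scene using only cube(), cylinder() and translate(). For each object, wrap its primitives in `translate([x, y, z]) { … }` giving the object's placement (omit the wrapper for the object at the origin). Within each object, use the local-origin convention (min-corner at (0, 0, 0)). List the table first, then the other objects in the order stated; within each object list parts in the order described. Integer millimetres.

translate([0, 0, 663]) cube([1263, 790, 43]);
translate([38, 38, 0]) cylinder(h = 663, r = 22);
translate([1225, 38, 0]) cylinder(h = 663, r = 22);
translate([38, 752, 0]) cylinder(h = 663, r = 22);
translate([1225, 752, 0]) cylinder(h = 663, r = 22);
translate([423, 197, 706]) {
  cube([417, 396, 16]);
  translate([0, 0, 16]) cube([417, 16, 208]);
  translate([0, 380, 16]) cube([417, 16, 208]);
  translate([0, 16, 16]) cube([16, 364, 208]);
  translate([401, 16, 16]) cube([16, 364, 208]);
}
translate([437, 208, 930]) {
  cube([389, 374, 21]);
  translate([0, 0, 21]) cube([389, 21, 257]);
  translate([0, 353, 21]) cube([389, 21, 257]);
  translate([0, 21, 21]) cube([21, 332, 257]);
  translate([368, 21, 21]) cube([21, 332, 257]);
}
translate([445, 222, 1208]) {
  cube([373, 346, 12]);
  translate([0, 0, 12]) cube([373, 12, 236]);
  translate([0, 334, 12]) cube([373, 12, 236]);
  translate([0, 12, 12]) cube([12, 322, 236]);
  translate([361, 12, 12]) cube([12, 322, 236]);
}
translate([449, 228, 1456]) {
  cube([365, 334, 24]);
  translate([0, 0, 24]) cube([365, 24, 113]);
  translate([0, 310, 24]) cube([365, 24, 113]);
  translate([0, 24, 24]) cube([24, 286, 113]);
  translate([341, 24, 24]) cube([24, 286, 113]);
}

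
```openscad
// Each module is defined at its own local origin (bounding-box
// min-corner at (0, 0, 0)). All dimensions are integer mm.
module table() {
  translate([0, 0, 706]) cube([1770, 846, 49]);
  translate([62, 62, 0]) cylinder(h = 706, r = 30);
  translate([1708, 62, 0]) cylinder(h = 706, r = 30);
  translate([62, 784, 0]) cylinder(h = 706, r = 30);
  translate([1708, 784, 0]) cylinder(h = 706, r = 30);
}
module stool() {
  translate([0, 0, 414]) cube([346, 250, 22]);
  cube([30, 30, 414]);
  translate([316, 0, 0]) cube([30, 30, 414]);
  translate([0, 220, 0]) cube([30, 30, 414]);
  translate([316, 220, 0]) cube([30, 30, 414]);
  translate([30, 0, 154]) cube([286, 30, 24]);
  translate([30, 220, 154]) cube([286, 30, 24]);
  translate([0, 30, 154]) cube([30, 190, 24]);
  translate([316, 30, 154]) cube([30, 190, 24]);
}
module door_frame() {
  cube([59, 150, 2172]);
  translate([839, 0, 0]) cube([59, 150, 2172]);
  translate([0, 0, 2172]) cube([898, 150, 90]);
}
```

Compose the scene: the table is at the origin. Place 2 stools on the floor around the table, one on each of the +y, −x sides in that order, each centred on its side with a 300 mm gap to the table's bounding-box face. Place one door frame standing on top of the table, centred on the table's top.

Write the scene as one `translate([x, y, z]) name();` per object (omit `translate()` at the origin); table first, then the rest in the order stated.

table();
translate([712, 1146, 0]) stool();
translate([-646, 298, 0]) stool();
translate([436, 348, 755]) door_frame();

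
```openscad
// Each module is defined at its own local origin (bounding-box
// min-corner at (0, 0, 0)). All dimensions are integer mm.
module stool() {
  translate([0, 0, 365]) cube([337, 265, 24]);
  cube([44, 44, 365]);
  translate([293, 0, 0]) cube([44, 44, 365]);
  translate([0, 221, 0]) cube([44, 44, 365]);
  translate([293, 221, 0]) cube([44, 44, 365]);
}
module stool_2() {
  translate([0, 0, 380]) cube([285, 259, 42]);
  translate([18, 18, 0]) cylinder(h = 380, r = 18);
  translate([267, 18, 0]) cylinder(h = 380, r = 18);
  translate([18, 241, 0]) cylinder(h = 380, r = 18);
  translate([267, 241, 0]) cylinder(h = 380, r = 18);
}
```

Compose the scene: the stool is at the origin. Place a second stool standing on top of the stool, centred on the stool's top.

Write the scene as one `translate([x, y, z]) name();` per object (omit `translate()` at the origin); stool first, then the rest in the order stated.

stool();
translate([26, 3, 389]) stool_2();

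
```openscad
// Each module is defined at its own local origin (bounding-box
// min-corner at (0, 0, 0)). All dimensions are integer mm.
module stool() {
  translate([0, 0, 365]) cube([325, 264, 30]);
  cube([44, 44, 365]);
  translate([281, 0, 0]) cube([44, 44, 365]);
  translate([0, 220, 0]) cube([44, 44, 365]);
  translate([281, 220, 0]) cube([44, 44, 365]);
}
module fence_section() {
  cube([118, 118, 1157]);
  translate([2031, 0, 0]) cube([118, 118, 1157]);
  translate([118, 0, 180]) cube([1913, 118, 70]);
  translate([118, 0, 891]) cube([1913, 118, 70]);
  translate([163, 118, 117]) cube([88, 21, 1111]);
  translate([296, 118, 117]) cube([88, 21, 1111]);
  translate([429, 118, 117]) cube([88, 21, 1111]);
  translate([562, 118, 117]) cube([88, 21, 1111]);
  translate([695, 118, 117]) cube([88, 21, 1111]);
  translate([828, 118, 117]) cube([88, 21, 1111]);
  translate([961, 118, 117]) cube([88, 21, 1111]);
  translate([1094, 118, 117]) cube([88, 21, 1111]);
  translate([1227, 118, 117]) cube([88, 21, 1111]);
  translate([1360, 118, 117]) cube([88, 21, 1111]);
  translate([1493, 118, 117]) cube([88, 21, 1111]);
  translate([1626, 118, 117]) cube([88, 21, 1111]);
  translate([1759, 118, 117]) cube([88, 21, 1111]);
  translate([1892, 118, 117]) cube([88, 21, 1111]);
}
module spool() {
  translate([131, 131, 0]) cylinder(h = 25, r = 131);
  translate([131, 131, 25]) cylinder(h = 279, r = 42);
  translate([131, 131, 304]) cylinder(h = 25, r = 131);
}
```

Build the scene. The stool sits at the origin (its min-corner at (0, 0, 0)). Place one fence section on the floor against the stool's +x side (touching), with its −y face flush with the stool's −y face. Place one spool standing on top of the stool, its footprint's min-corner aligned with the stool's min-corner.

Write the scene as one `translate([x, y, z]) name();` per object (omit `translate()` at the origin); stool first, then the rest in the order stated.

stool();
translate([325, 0, 0]) fence_section();
translate([0, 0, 395]) spool();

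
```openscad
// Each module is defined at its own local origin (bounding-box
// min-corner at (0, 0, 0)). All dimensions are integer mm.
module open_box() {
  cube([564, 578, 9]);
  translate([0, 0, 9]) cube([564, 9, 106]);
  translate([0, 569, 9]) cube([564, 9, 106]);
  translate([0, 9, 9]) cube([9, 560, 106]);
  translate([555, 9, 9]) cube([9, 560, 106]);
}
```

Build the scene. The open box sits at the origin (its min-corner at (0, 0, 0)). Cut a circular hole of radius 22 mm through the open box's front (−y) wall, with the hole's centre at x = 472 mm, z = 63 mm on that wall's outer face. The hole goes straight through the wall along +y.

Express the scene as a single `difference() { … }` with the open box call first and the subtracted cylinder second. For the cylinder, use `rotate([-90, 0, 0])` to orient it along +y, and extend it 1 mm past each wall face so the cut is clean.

difference() {
  open_box();
  translate([472, -1, 63]) rotate([-90, 0, 0]) cylinder(h = 11, r = 22);
}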